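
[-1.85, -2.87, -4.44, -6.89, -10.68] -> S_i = -1.85*1.55^i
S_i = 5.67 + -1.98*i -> [5.67, 3.69, 1.71, -0.27, -2.25]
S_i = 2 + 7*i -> [2, 9, 16, 23, 30]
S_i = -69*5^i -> [-69, -345, -1725, -8625, -43125]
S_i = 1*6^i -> [1, 6, 36, 216, 1296]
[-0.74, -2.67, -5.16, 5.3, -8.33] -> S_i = Random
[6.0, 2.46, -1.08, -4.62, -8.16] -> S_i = 6.00 + -3.54*i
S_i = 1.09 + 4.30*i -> [1.09, 5.39, 9.69, 13.99, 18.29]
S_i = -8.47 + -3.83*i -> [-8.47, -12.3, -16.13, -19.96, -23.79]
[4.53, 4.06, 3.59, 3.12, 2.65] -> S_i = 4.53 + -0.47*i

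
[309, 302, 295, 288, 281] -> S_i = 309 + -7*i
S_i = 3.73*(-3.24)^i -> [3.73, -12.09, 39.16, -126.87, 411.04]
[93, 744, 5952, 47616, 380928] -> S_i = 93*8^i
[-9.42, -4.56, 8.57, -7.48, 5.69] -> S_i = Random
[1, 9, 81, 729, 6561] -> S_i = 1*9^i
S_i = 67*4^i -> [67, 268, 1072, 4288, 17152]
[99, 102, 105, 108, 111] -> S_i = 99 + 3*i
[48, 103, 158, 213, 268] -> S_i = 48 + 55*i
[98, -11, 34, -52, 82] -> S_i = Random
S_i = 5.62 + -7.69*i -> [5.62, -2.07, -9.76, -17.45, -25.14]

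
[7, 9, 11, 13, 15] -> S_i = 7 + 2*i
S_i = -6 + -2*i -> [-6, -8, -10, -12, -14]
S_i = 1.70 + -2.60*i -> [1.7, -0.9, -3.5, -6.1, -8.7]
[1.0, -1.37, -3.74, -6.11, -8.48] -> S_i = 1.00 + -2.37*i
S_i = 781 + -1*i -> [781, 780, 779, 778, 777]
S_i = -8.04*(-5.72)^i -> [-8.04, 45.99, -263.06, 1504.68, -8606.77]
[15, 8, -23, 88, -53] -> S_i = Random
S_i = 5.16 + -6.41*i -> [5.16, -1.25, -7.66, -14.07, -20.48]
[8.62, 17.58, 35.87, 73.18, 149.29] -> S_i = 8.62*2.04^i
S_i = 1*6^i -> [1, 6, 36, 216, 1296]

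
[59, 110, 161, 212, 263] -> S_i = 59 + 51*i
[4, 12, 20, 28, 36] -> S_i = 4 + 8*i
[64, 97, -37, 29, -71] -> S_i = Random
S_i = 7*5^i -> [7, 35, 175, 875, 4375]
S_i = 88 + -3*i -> [88, 85, 82, 79, 76]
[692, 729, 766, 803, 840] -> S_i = 692 + 37*i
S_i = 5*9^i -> [5, 45, 405, 3645, 32805]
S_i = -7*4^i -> [-7, -28, -112, -448, -1792]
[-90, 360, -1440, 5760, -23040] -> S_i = -90*-4^i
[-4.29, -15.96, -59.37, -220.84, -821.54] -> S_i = -4.29*3.72^i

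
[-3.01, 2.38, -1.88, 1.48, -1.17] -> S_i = -3.01*(-0.79)^i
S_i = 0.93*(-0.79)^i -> [0.93, -0.73, 0.58, -0.46, 0.36]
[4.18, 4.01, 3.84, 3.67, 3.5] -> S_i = 4.18 + -0.17*i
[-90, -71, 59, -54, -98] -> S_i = Random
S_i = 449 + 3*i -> [449, 452, 455, 458, 461]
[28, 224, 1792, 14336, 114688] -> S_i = 28*8^i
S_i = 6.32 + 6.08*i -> [6.32, 12.4, 18.48, 24.56, 30.64]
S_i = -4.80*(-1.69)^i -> [-4.8, 8.11, -13.71, 23.17, -39.16]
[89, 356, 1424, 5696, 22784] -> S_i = 89*4^i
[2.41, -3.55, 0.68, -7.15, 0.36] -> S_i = Random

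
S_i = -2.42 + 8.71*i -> [-2.42, 6.29, 15.0, 23.71, 32.42]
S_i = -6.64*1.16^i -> [-6.64, -7.7, -8.93, -10.36, -12.02]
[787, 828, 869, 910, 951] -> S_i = 787 + 41*i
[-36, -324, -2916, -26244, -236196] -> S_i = -36*9^i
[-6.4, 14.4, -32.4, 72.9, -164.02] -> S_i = -6.40*(-2.25)^i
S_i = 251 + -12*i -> [251, 239, 227, 215, 203]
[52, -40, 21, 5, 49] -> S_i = Random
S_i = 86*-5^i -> [86, -430, 2150, -10750, 53750]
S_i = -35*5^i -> [-35, -175, -875, -4375, -21875]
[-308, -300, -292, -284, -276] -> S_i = -308 + 8*i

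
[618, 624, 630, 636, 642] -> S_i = 618 + 6*i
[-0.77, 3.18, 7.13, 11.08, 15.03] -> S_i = -0.77 + 3.95*i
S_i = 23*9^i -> [23, 207, 1863, 16767, 150903]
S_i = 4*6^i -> [4, 24, 144, 864, 5184]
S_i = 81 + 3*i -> [81, 84, 87, 90, 93]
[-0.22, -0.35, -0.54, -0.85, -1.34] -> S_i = -0.22*1.57^i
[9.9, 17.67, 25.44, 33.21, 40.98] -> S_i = 9.90 + 7.77*i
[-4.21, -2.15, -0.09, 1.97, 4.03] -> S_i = -4.21 + 2.06*i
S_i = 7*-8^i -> [7, -56, 448, -3584, 28672]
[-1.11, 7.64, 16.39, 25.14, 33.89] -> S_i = -1.11 + 8.75*i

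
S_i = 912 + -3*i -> [912, 909, 906, 903, 900]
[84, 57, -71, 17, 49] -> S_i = Random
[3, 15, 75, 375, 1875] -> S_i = 3*5^i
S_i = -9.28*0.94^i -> [-9.28, -8.72, -8.2, -7.71, -7.25]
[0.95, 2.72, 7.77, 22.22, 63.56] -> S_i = 0.95*2.86^i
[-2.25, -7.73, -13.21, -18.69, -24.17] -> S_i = -2.25 + -5.48*i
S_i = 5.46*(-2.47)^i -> [5.46, -13.49, 33.31, -82.28, 203.23]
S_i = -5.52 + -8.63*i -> [-5.52, -14.15, -22.78, -31.41, -40.04]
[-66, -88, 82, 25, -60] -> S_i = Random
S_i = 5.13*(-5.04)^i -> [5.13, -25.86, 130.31, -656.76, 3310.09]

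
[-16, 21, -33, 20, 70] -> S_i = Random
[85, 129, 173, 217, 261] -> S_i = 85 + 44*i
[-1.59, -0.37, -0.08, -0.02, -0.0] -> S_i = -1.59*0.23^i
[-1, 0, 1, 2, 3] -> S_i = -1 + 1*i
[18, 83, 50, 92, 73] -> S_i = Random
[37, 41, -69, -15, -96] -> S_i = Random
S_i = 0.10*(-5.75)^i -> [0.1, -0.58, 3.31, -19.01, 109.31]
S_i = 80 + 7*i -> [80, 87, 94, 101, 108]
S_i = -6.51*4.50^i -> [-6.51, -29.3, -131.83, -593.22, -2669.51]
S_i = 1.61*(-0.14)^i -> [1.61, -0.23, 0.03, -0.0, 0.0]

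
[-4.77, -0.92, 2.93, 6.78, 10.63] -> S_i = -4.77 + 3.85*i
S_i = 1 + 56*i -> [1, 57, 113, 169, 225]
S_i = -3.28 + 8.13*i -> [-3.28, 4.85, 12.98, 21.11, 29.24]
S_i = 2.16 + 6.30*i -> [2.16, 8.46, 14.76, 21.06, 27.36]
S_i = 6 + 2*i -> [6, 8, 10, 12, 14]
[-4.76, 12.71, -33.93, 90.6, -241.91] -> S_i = -4.76*(-2.67)^i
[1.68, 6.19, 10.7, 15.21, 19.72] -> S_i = 1.68 + 4.51*i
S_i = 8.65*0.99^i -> [8.65, 8.56, 8.48, 8.39, 8.31]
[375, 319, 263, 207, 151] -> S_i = 375 + -56*i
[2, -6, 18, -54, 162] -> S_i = 2*-3^i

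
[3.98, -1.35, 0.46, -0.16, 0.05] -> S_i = 3.98*(-0.34)^i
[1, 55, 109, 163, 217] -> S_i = 1 + 54*i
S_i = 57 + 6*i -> [57, 63, 69, 75, 81]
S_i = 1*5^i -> [1, 5, 25, 125, 625]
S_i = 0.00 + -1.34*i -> [0.0, -1.34, -2.68, -4.02, -5.36]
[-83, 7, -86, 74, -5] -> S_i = Random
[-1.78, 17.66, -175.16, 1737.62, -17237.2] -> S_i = -1.78*(-9.92)^i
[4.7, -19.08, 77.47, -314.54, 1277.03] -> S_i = 4.70*(-4.06)^i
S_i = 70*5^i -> [70, 350, 1750, 8750, 43750]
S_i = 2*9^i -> [2, 18, 162, 1458, 13122]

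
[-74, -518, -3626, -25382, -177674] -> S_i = -74*7^i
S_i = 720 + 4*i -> [720, 724, 728, 732, 736]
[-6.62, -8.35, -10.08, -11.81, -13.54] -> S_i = -6.62 + -1.73*i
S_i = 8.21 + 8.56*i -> [8.21, 16.77, 25.33, 33.89, 42.45]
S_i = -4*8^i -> [-4, -32, -256, -2048, -16384]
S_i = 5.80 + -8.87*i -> [5.8, -3.07, -11.94, -20.81, -29.68]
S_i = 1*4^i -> [1, 4, 16, 64, 256]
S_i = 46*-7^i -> [46, -322, 2254, -15778, 110446]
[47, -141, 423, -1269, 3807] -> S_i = 47*-3^i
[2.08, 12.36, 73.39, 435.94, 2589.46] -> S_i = 2.08*5.94^i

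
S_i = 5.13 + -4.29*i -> [5.13, 0.84, -3.45, -7.74, -12.03]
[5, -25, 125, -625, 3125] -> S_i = 5*-5^i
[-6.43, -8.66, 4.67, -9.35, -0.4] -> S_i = Random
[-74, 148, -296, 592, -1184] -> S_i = -74*-2^i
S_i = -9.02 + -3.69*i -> [-9.02, -12.71, -16.4, -20.09, -23.78]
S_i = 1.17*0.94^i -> [1.17, 1.1, 1.03, 0.97, 0.91]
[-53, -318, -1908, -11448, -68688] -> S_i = -53*6^i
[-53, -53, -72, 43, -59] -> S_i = Random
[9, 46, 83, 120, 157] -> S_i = 9 + 37*i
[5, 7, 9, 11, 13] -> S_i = 5 + 2*i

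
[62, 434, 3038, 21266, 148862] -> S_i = 62*7^i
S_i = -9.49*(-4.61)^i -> [-9.49, 43.75, -201.68, 929.76, -4286.18]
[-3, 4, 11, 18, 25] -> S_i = -3 + 7*i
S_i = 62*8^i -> [62, 496, 3968, 31744, 253952]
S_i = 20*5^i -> [20, 100, 500, 2500, 12500]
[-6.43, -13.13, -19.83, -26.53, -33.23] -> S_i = -6.43 + -6.70*i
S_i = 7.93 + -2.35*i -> [7.93, 5.58, 3.23, 0.88, -1.47]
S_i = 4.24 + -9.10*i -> [4.24, -4.86, -13.96, -23.06, -32.16]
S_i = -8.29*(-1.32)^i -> [-8.29, 10.94, -14.44, 19.07, -25.17]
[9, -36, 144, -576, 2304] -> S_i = 9*-4^i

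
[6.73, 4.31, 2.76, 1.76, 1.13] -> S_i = 6.73*0.64^i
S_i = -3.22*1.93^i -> [-3.22, -6.21, -11.99, -23.15, -44.68]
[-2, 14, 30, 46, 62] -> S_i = -2 + 16*i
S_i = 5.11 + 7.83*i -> [5.11, 12.94, 20.77, 28.6, 36.43]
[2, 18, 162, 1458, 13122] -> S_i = 2*9^i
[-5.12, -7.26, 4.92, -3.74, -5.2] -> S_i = Random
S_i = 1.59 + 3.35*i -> [1.59, 4.94, 8.29, 11.64, 14.99]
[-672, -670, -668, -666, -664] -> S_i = -672 + 2*i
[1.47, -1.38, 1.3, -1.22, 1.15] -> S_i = 1.47*(-0.94)^i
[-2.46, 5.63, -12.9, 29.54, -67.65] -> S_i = -2.46*(-2.29)^i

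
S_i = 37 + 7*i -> [37, 44, 51, 58, 65]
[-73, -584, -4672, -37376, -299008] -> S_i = -73*8^i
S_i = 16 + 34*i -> [16, 50, 84, 118, 152]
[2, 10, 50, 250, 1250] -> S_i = 2*5^i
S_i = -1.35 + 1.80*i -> [-1.35, 0.45, 2.25, 4.05, 5.85]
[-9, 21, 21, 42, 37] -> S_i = Random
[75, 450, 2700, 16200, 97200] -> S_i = 75*6^i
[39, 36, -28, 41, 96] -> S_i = Random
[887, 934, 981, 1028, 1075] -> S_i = 887 + 47*i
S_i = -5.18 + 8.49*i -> [-5.18, 3.31, 11.8, 20.29, 28.78]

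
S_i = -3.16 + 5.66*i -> [-3.16, 2.5, 8.16, 13.82, 19.48]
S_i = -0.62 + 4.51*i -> [-0.62, 3.89, 8.4, 12.91, 17.42]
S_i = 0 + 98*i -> [0, 98, 196, 294, 392]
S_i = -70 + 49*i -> [-70, -21, 28, 77, 126]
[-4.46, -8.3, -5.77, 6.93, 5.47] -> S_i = Random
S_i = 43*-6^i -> [43, -258, 1548, -9288, 55728]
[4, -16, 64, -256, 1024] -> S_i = 4*-4^i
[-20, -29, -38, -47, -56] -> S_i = -20 + -9*i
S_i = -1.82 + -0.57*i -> [-1.82, -2.39, -2.96, -3.53, -4.1]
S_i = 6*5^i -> [6, 30, 150, 750, 3750]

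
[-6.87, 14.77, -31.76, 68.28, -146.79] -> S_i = -6.87*(-2.15)^i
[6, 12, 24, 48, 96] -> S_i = 6*2^i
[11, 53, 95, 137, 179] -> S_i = 11 + 42*i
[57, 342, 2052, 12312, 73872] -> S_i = 57*6^i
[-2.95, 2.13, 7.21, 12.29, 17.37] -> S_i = -2.95 + 5.08*i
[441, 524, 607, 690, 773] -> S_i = 441 + 83*i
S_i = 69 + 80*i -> [69, 149, 229, 309, 389]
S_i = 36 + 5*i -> [36, 41, 46, 51, 56]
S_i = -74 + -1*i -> [-74, -75, -76, -77, -78]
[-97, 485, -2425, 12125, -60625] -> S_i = -97*-5^i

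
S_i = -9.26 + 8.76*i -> [-9.26, -0.5, 8.26, 17.02, 25.78]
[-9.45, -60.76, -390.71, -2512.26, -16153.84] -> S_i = -9.45*6.43^i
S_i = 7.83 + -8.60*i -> [7.83, -0.77, -9.37, -17.97, -26.57]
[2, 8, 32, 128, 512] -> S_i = 2*4^i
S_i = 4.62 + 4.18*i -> [4.62, 8.8, 12.98, 17.16, 21.34]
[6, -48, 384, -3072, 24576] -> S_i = 6*-8^i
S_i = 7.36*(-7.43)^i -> [7.36, -54.68, 406.31, -3018.87, 22430.2]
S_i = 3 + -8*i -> [3, -5, -13, -21, -29]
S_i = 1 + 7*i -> [1, 8, 15, 22, 29]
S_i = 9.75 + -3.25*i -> [9.75, 6.5, 3.25, 0.0, -3.25]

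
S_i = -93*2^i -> [-93, -186, -372, -744, -1488]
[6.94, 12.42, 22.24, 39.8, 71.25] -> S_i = 6.94*1.79^i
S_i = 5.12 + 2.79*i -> [5.12, 7.91, 10.7, 13.49, 16.28]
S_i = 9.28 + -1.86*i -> [9.28, 7.42, 5.56, 3.7, 1.84]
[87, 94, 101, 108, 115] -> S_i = 87 + 7*i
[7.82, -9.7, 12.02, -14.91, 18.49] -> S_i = 7.82*(-1.24)^i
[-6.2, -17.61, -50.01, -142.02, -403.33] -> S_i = -6.20*2.84^i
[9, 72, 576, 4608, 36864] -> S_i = 9*8^i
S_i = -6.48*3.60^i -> [-6.48, -23.33, -83.98, -302.33, -1088.39]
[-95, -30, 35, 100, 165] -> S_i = -95 + 65*i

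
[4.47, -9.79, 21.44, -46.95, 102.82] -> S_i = 4.47*(-2.19)^i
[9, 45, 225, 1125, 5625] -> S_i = 9*5^i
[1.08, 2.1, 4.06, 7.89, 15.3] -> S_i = 1.08*1.94^i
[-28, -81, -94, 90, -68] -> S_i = Random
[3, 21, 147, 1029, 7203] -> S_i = 3*7^i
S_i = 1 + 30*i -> [1, 31, 61, 91, 121]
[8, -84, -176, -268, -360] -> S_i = 8 + -92*i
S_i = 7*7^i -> [7, 49, 343, 2401, 16807]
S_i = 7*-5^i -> [7, -35, 175, -875, 4375]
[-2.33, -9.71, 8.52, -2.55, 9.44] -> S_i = Random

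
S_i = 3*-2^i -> [3, -6, 12, -24, 48]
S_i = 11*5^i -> [11, 55, 275, 1375, 6875]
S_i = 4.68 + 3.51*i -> [4.68, 8.19, 11.7, 15.21, 18.72]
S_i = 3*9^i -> [3, 27, 243, 2187, 19683]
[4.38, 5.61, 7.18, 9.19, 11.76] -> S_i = 4.38*1.28^i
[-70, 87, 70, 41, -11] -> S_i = Random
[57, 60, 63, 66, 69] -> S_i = 57 + 3*i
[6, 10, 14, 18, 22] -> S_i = 6 + 4*i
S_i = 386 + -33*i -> [386, 353, 320, 287, 254]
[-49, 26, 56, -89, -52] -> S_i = Random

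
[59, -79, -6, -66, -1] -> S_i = Random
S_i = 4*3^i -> [4, 12, 36, 108, 324]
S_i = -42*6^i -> [-42, -252, -1512, -9072, -54432]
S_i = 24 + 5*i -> [24, 29, 34, 39, 44]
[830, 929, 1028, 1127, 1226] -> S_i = 830 + 99*i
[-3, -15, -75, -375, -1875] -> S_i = -3*5^i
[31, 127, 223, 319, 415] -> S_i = 31 + 96*i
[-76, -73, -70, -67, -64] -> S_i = -76 + 3*i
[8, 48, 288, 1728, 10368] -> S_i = 8*6^i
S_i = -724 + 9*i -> [-724, -715, -706, -697, -688]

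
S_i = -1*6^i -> [-1, -6, -36, -216, -1296]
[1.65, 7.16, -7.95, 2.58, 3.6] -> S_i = Random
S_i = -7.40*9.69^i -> [-7.4, -71.71, -694.83, -6732.91, -65241.93]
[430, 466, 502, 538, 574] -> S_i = 430 + 36*i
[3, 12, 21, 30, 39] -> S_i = 3 + 9*i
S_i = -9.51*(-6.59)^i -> [-9.51, 62.67, -413.0, 2721.68, -17935.86]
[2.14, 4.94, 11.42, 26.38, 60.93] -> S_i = 2.14*2.31^i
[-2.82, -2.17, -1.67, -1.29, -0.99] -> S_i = -2.82*0.77^i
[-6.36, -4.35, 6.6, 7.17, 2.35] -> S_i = Random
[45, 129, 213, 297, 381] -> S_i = 45 + 84*i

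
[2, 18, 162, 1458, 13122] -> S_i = 2*9^i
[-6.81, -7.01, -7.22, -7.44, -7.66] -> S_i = -6.81*1.03^i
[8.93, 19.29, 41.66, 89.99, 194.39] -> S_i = 8.93*2.16^i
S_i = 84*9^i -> [84, 756, 6804, 61236, 551124]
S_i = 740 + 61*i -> [740, 801, 862, 923, 984]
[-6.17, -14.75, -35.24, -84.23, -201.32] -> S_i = -6.17*2.39^i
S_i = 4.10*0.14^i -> [4.1, 0.57, 0.08, 0.01, 0.0]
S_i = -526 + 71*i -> [-526, -455, -384, -313, -242]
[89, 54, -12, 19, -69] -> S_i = Random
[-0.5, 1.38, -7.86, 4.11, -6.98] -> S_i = Random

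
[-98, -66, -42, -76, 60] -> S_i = Random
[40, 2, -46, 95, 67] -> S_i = Random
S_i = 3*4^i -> [3, 12, 48, 192, 768]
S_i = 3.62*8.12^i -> [3.62, 29.39, 238.68, 1938.1, 15737.39]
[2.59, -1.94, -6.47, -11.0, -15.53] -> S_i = 2.59 + -4.53*i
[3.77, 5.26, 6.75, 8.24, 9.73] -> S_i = 3.77 + 1.49*i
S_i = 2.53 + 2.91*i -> [2.53, 5.44, 8.35, 11.26, 14.17]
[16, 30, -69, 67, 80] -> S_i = Random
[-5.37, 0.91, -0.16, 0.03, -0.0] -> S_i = -5.37*(-0.17)^i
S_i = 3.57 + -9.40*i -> [3.57, -5.83, -15.23, -24.63, -34.03]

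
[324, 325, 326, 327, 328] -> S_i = 324 + 1*i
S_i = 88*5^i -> [88, 440, 2200, 11000, 55000]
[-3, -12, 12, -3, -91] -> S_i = Random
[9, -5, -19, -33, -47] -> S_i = 9 + -14*i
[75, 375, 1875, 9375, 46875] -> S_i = 75*5^i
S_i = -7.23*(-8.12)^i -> [-7.23, 58.71, -476.71, 3870.85, -31431.31]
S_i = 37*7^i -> [37, 259, 1813, 12691, 88837]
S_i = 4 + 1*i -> [4, 5, 6, 7, 8]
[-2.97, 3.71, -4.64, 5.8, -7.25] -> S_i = -2.97*(-1.25)^i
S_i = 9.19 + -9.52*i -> [9.19, -0.33, -9.85, -19.37, -28.89]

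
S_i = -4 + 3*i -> [-4, -1, 2, 5, 8]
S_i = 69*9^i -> [69, 621, 5589, 50301, 452709]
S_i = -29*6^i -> [-29, -174, -1044, -6264, -37584]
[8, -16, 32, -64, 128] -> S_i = 8*-2^i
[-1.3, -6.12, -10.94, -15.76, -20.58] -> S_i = -1.30 + -4.82*i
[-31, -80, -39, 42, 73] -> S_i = Random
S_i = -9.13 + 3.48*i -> [-9.13, -5.65, -2.17, 1.31, 4.79]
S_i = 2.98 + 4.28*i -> [2.98, 7.26, 11.54, 15.82, 20.1]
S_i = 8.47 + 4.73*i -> [8.47, 13.2, 17.93, 22.66, 27.39]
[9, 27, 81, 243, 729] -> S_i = 9*3^i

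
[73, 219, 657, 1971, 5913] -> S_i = 73*3^i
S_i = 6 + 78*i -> [6, 84, 162, 240, 318]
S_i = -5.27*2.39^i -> [-5.27, -12.6, -30.1, -71.95, -171.95]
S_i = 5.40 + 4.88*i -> [5.4, 10.28, 15.16, 20.04, 24.92]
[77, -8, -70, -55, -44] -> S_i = Random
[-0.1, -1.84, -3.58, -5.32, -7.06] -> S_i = -0.10 + -1.74*i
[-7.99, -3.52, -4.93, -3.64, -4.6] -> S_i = Random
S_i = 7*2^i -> [7, 14, 28, 56, 112]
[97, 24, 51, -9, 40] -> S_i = Random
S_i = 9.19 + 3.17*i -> [9.19, 12.36, 15.53, 18.7, 21.87]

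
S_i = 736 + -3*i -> [736, 733, 730, 727, 724]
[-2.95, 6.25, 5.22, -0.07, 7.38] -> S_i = Random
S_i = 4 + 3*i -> [4, 7, 10, 13, 16]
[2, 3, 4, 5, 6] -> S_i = 2 + 1*i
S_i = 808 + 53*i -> [808, 861, 914, 967, 1020]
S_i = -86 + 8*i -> [-86, -78, -70, -62, -54]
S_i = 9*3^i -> [9, 27, 81, 243, 729]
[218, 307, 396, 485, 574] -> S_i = 218 + 89*i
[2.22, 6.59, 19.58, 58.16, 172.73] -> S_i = 2.22*2.97^i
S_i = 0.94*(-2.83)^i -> [0.94, -2.66, 7.53, -21.31, 60.29]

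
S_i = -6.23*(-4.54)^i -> [-6.23, 28.28, -128.41, 582.98, -2646.74]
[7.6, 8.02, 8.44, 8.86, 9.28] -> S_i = 7.60 + 0.42*i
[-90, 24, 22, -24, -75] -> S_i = Random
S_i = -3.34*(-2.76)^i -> [-3.34, 9.22, -25.44, 70.22, -193.81]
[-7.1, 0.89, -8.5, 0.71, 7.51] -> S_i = Random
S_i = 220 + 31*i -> [220, 251, 282, 313, 344]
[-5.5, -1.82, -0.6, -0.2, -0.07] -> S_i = -5.50*0.33^i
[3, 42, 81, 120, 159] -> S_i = 3 + 39*i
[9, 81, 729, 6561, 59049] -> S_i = 9*9^i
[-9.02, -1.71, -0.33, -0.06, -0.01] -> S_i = -9.02*0.19^i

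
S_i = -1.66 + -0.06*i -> [-1.66, -1.72, -1.78, -1.84, -1.9]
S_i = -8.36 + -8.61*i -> [-8.36, -16.97, -25.58, -34.19, -42.8]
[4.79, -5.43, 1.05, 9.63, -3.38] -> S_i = Random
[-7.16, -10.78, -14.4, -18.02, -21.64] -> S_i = -7.16 + -3.62*i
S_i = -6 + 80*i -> [-6, 74, 154, 234, 314]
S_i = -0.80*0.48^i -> [-0.8, -0.38, -0.18, -0.09, -0.04]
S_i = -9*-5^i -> [-9, 45, -225, 1125, -5625]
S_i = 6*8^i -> [6, 48, 384, 3072, 24576]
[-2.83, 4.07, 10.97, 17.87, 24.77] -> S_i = -2.83 + 6.90*i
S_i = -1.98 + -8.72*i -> [-1.98, -10.7, -19.42, -28.14, -36.86]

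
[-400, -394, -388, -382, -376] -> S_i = -400 + 6*i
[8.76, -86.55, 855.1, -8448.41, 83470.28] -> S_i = 8.76*(-9.88)^i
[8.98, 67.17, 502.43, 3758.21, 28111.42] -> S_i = 8.98*7.48^i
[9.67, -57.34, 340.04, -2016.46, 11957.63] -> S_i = 9.67*(-5.93)^i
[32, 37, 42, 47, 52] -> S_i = 32 + 5*i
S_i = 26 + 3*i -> [26, 29, 32, 35, 38]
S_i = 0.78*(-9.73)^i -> [0.78, -7.59, 73.84, -718.51, 6991.11]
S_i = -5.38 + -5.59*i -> [-5.38, -10.97, -16.56, -22.15, -27.74]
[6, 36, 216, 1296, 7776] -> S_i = 6*6^i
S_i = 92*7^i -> [92, 644, 4508, 31556, 220892]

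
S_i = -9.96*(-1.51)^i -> [-9.96, 15.04, -22.71, 34.29, -51.78]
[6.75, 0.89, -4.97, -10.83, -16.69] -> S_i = 6.75 + -5.86*i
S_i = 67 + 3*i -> [67, 70, 73, 76, 79]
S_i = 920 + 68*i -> [920, 988, 1056, 1124, 1192]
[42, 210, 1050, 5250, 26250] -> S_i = 42*5^i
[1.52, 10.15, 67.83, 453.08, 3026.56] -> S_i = 1.52*6.68^i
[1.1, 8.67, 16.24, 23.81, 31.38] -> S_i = 1.10 + 7.57*i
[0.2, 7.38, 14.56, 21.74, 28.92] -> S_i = 0.20 + 7.18*i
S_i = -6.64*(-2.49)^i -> [-6.64, 16.53, -41.17, 102.51, -255.25]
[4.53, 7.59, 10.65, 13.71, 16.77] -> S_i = 4.53 + 3.06*i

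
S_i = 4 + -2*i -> [4, 2, 0, -2, -4]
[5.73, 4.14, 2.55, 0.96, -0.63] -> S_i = 5.73 + -1.59*i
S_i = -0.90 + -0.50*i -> [-0.9, -1.4, -1.9, -2.4, -2.9]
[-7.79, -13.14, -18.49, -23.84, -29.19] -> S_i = -7.79 + -5.35*i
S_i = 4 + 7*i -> [4, 11, 18, 25, 32]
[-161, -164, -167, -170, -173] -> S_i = -161 + -3*i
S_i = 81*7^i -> [81, 567, 3969, 27783, 194481]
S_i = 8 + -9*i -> [8, -1, -10, -19, -28]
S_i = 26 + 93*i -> [26, 119, 212, 305, 398]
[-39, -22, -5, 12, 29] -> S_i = -39 + 17*i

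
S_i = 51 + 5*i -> [51, 56, 61, 66, 71]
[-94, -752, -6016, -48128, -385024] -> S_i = -94*8^i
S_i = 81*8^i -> [81, 648, 5184, 41472, 331776]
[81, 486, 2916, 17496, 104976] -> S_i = 81*6^i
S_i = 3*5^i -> [3, 15, 75, 375, 1875]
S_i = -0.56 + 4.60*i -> [-0.56, 4.04, 8.64, 13.24, 17.84]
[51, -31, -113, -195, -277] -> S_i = 51 + -82*i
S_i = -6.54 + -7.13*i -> [-6.54, -13.67, -20.8, -27.93, -35.06]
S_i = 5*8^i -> [5, 40, 320, 2560, 20480]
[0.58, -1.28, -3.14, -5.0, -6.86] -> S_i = 0.58 + -1.86*i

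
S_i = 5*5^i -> [5, 25, 125, 625, 3125]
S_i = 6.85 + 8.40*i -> [6.85, 15.25, 23.65, 32.05, 40.45]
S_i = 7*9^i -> [7, 63, 567, 5103, 45927]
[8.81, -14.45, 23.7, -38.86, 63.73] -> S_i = 8.81*(-1.64)^i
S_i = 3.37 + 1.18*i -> [3.37, 4.55, 5.73, 6.91, 8.09]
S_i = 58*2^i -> [58, 116, 232, 464, 928]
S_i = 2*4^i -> [2, 8, 32, 128, 512]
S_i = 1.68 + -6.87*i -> [1.68, -5.19, -12.06, -18.93, -25.8]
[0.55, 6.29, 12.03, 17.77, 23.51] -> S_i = 0.55 + 5.74*i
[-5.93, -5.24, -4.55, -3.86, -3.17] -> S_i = -5.93 + 0.69*i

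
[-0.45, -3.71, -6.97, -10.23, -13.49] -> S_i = -0.45 + -3.26*i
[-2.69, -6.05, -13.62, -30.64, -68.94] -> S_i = -2.69*2.25^i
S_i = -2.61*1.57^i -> [-2.61, -4.1, -6.43, -10.1, -15.86]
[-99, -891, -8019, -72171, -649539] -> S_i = -99*9^i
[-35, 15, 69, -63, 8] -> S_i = Random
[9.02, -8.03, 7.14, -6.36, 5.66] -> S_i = 9.02*(-0.89)^i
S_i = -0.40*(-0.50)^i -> [-0.4, 0.2, -0.1, 0.05, -0.02]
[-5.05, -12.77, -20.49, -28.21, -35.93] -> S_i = -5.05 + -7.72*i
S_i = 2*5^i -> [2, 10, 50, 250, 1250]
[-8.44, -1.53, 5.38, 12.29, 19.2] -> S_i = -8.44 + 6.91*i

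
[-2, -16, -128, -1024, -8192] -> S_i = -2*8^i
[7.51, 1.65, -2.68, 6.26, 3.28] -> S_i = Random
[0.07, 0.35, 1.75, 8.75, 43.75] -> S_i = 0.07*5.00^i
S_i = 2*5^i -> [2, 10, 50, 250, 1250]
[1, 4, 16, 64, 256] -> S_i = 1*4^i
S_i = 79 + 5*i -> [79, 84, 89, 94, 99]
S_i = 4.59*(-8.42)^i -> [4.59, -38.65, 325.41, -2739.99, 23070.71]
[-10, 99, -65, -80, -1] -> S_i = Random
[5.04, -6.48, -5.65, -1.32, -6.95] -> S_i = Random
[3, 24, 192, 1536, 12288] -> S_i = 3*8^i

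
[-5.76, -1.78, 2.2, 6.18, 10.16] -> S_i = -5.76 + 3.98*i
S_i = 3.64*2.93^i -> [3.64, 10.67, 31.25, 91.56, 268.27]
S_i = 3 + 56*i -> [3, 59, 115, 171, 227]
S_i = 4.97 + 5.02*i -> [4.97, 9.99, 15.01, 20.03, 25.05]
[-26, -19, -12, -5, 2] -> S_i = -26 + 7*i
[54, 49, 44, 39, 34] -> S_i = 54 + -5*i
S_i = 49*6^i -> [49, 294, 1764, 10584, 63504]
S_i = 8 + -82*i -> [8, -74, -156, -238, -320]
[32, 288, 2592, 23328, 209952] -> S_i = 32*9^i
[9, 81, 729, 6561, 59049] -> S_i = 9*9^i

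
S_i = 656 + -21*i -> [656, 635, 614, 593, 572]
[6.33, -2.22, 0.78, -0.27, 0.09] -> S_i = 6.33*(-0.35)^i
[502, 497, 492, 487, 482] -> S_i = 502 + -5*i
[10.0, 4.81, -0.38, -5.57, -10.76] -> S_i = 10.00 + -5.19*i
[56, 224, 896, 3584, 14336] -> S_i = 56*4^i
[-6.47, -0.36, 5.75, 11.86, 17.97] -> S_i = -6.47 + 6.11*i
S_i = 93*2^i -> [93, 186, 372, 744, 1488]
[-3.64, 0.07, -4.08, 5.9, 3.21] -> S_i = Random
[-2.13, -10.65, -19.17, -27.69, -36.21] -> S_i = -2.13 + -8.52*i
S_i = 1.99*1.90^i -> [1.99, 3.78, 7.18, 13.65, 25.93]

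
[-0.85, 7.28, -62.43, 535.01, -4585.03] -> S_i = -0.85*(-8.57)^i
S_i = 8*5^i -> [8, 40, 200, 1000, 5000]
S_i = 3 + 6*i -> [3, 9, 15, 21, 27]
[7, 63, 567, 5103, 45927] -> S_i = 7*9^i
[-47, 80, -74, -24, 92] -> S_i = Random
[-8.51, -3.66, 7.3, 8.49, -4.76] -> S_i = Random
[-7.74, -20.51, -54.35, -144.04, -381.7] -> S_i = -7.74*2.65^i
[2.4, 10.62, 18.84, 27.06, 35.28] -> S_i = 2.40 + 8.22*i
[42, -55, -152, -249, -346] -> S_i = 42 + -97*i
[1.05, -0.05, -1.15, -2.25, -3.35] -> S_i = 1.05 + -1.10*i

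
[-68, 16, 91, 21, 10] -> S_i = Random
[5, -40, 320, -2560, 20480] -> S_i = 5*-8^i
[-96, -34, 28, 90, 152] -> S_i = -96 + 62*i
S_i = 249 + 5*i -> [249, 254, 259, 264, 269]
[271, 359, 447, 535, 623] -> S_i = 271 + 88*i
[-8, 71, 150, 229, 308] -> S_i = -8 + 79*i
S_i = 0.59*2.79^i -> [0.59, 1.65, 4.59, 12.81, 35.75]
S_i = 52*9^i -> [52, 468, 4212, 37908, 341172]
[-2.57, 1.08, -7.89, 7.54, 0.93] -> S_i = Random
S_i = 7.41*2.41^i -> [7.41, 17.86, 43.04, 103.72, 249.97]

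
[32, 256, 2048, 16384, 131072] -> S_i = 32*8^i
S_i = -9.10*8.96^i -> [-9.1, -81.54, -730.56, -6545.84, -58650.73]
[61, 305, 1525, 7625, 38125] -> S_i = 61*5^i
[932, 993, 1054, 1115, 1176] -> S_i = 932 + 61*i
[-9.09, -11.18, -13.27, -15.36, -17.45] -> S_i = -9.09 + -2.09*i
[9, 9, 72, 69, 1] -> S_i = Random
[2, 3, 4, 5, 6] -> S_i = 2 + 1*i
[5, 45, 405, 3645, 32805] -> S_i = 5*9^i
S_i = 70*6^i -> [70, 420, 2520, 15120, 90720]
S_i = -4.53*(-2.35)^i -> [-4.53, 10.65, -25.02, 58.79, -138.16]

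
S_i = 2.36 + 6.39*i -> [2.36, 8.75, 15.14, 21.53, 27.92]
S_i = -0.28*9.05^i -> [-0.28, -2.53, -22.93, -207.54, -1878.25]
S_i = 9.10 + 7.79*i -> [9.1, 16.89, 24.68, 32.47, 40.26]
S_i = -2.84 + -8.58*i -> [-2.84, -11.42, -20.0, -28.58, -37.16]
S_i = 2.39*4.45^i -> [2.39, 10.64, 47.33, 210.61, 937.21]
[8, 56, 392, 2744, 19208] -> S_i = 8*7^i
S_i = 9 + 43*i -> [9, 52, 95, 138, 181]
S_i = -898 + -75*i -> [-898, -973, -1048, -1123, -1198]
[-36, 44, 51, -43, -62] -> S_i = Random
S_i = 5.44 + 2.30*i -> [5.44, 7.74, 10.04, 12.34, 14.64]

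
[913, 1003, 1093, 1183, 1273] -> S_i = 913 + 90*i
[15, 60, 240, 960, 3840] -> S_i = 15*4^i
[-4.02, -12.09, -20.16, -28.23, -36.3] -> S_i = -4.02 + -8.07*i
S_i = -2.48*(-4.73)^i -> [-2.48, 11.73, -55.48, 262.44, -1241.36]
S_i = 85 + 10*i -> [85, 95, 105, 115, 125]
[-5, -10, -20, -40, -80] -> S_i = -5*2^i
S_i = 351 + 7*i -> [351, 358, 365, 372, 379]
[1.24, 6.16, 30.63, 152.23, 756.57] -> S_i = 1.24*4.97^i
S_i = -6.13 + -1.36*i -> [-6.13, -7.49, -8.85, -10.21, -11.57]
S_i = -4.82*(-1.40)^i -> [-4.82, 6.75, -9.45, 13.23, -18.52]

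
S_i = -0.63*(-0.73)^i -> [-0.63, 0.46, -0.34, 0.25, -0.18]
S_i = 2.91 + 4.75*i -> [2.91, 7.66, 12.41, 17.16, 21.91]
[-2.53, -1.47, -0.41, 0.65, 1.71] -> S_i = -2.53 + 1.06*i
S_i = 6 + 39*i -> [6, 45, 84, 123, 162]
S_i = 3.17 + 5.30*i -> [3.17, 8.47, 13.77, 19.07, 24.37]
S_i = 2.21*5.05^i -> [2.21, 11.16, 56.36, 284.62, 1437.33]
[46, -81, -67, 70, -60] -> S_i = Random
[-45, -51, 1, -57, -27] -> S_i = Random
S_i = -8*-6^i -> [-8, 48, -288, 1728, -10368]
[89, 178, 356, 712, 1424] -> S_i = 89*2^i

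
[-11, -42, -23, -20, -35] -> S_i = Random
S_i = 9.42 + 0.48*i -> [9.42, 9.9, 10.38, 10.86, 11.34]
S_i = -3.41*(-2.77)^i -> [-3.41, 9.45, -26.16, 72.48, -200.76]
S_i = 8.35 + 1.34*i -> [8.35, 9.69, 11.03, 12.37, 13.71]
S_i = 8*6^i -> [8, 48, 288, 1728, 10368]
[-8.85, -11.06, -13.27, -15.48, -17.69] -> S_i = -8.85 + -2.21*i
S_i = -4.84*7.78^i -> [-4.84, -37.66, -292.96, -2279.21, -17732.25]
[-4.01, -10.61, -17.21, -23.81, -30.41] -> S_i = -4.01 + -6.60*i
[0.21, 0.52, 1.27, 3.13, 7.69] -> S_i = 0.21*2.46^i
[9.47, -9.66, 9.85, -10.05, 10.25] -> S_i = 9.47*(-1.02)^i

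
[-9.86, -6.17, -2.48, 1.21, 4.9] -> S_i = -9.86 + 3.69*i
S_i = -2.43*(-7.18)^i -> [-2.43, 17.45, -125.27, 899.46, -6458.09]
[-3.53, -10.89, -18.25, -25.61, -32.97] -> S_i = -3.53 + -7.36*i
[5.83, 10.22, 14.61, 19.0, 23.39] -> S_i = 5.83 + 4.39*i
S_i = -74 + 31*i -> [-74, -43, -12, 19, 50]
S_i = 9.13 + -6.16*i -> [9.13, 2.97, -3.19, -9.35, -15.51]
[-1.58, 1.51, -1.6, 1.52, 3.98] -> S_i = Random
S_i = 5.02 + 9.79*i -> [5.02, 14.81, 24.6, 34.39, 44.18]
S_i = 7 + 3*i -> [7, 10, 13, 16, 19]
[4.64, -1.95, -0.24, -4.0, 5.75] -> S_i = Random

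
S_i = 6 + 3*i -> [6, 9, 12, 15, 18]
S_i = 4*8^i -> [4, 32, 256, 2048, 16384]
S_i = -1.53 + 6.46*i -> [-1.53, 4.93, 11.39, 17.85, 24.31]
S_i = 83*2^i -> [83, 166, 332, 664, 1328]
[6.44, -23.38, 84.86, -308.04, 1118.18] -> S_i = 6.44*(-3.63)^i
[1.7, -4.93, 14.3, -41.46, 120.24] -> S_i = 1.70*(-2.90)^i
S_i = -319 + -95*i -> [-319, -414, -509, -604, -699]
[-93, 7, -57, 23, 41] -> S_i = Random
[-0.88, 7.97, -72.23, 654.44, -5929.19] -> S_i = -0.88*(-9.06)^i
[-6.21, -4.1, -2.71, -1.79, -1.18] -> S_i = -6.21*0.66^i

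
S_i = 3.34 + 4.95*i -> [3.34, 8.29, 13.24, 18.19, 23.14]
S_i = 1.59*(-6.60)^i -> [1.59, -10.49, 69.26, -457.12, 3016.98]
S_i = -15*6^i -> [-15, -90, -540, -3240, -19440]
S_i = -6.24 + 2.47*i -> [-6.24, -3.77, -1.3, 1.17, 3.64]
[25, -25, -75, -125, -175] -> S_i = 25 + -50*i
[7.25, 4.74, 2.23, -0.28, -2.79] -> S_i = 7.25 + -2.51*i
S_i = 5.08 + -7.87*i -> [5.08, -2.79, -10.66, -18.53, -26.4]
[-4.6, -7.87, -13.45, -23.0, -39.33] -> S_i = -4.60*1.71^i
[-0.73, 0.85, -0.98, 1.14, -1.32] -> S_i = -0.73*(-1.16)^i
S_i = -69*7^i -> [-69, -483, -3381, -23667, -165669]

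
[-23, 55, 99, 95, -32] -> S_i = Random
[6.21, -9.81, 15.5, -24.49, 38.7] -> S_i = 6.21*(-1.58)^i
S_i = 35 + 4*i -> [35, 39, 43, 47, 51]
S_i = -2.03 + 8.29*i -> [-2.03, 6.26, 14.55, 22.84, 31.13]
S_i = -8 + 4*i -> [-8, -4, 0, 4, 8]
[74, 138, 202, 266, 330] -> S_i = 74 + 64*i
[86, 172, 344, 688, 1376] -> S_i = 86*2^i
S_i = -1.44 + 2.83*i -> [-1.44, 1.39, 4.22, 7.05, 9.88]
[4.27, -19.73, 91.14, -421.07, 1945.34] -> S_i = 4.27*(-4.62)^i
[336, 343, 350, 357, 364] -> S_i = 336 + 7*i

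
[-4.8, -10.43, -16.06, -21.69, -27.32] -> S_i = -4.80 + -5.63*i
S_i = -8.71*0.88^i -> [-8.71, -7.66, -6.75, -5.94, -5.22]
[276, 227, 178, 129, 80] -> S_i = 276 + -49*i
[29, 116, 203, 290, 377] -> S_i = 29 + 87*i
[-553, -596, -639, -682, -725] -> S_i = -553 + -43*i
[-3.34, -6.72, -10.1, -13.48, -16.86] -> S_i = -3.34 + -3.38*i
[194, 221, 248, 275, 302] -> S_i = 194 + 27*i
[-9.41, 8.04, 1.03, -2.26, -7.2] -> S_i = Random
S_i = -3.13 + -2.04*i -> [-3.13, -5.17, -7.21, -9.25, -11.29]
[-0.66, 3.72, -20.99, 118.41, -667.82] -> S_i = -0.66*(-5.64)^i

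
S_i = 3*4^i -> [3, 12, 48, 192, 768]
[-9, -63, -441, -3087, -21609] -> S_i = -9*7^i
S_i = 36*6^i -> [36, 216, 1296, 7776, 46656]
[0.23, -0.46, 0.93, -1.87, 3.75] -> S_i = 0.23*(-2.01)^i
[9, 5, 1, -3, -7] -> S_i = 9 + -4*i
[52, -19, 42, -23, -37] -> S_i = Random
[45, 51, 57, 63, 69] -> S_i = 45 + 6*i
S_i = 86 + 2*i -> [86, 88, 90, 92, 94]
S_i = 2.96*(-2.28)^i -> [2.96, -6.75, 15.39, -35.08, 79.99]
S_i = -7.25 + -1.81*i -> [-7.25, -9.06, -10.87, -12.68, -14.49]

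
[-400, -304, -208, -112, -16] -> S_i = -400 + 96*i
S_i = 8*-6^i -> [8, -48, 288, -1728, 10368]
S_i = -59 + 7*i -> [-59, -52, -45, -38, -31]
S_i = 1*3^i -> [1, 3, 9, 27, 81]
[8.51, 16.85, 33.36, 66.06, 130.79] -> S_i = 8.51*1.98^i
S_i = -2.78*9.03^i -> [-2.78, -25.1, -226.68, -2046.95, -18483.99]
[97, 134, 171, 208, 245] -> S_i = 97 + 37*i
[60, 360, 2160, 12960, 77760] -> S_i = 60*6^i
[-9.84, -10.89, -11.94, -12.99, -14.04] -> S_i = -9.84 + -1.05*i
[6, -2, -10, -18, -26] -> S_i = 6 + -8*i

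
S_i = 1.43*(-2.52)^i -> [1.43, -3.6, 9.08, -22.88, 57.67]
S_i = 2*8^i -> [2, 16, 128, 1024, 8192]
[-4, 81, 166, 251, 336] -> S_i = -4 + 85*i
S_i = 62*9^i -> [62, 558, 5022, 45198, 406782]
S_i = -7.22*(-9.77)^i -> [-7.22, 70.54, -689.17, 6733.19, -65783.27]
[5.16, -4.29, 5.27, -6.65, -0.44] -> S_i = Random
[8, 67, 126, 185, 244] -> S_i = 8 + 59*i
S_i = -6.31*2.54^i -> [-6.31, -16.03, -40.71, -103.4, -262.64]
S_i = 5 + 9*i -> [5, 14, 23, 32, 41]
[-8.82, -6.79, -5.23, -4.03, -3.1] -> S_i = -8.82*0.77^i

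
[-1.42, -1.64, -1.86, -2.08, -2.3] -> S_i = -1.42 + -0.22*i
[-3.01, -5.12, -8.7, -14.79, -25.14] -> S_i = -3.01*1.70^i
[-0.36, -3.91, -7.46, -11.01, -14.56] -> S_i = -0.36 + -3.55*i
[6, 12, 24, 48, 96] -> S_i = 6*2^i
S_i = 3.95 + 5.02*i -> [3.95, 8.97, 13.99, 19.01, 24.03]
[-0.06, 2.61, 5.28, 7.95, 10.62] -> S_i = -0.06 + 2.67*i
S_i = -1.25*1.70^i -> [-1.25, -2.12, -3.61, -6.14, -10.44]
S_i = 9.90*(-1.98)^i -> [9.9, -19.6, 38.81, -76.85, 152.16]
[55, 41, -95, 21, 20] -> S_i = Random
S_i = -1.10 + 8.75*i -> [-1.1, 7.65, 16.4, 25.15, 33.9]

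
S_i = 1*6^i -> [1, 6, 36, 216, 1296]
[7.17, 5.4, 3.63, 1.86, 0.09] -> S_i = 7.17 + -1.77*i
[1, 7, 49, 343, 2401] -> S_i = 1*7^i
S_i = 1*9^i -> [1, 9, 81, 729, 6561]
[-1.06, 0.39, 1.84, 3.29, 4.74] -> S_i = -1.06 + 1.45*i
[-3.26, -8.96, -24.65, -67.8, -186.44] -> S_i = -3.26*2.75^i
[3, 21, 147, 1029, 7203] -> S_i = 3*7^i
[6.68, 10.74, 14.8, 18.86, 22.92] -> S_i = 6.68 + 4.06*i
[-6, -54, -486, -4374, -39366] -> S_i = -6*9^i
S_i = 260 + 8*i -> [260, 268, 276, 284, 292]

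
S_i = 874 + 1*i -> [874, 875, 876, 877, 878]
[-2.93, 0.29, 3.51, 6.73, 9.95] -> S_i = -2.93 + 3.22*i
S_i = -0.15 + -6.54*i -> [-0.15, -6.69, -13.23, -19.77, -26.31]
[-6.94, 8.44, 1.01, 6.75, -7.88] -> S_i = Random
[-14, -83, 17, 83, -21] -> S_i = Random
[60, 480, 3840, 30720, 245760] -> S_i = 60*8^i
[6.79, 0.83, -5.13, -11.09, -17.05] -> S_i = 6.79 + -5.96*i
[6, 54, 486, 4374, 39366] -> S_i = 6*9^i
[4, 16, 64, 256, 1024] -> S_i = 4*4^i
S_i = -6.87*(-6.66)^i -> [-6.87, 45.75, -304.72, 2029.45, -13516.17]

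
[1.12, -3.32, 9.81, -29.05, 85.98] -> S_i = 1.12*(-2.96)^i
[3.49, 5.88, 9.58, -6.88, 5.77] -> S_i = Random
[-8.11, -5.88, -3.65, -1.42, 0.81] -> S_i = -8.11 + 2.23*i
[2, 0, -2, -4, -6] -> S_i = 2 + -2*i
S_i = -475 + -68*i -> [-475, -543, -611, -679, -747]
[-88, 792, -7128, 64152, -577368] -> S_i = -88*-9^i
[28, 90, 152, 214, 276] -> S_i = 28 + 62*i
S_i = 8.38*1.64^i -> [8.38, 13.74, 22.54, 36.96, 60.62]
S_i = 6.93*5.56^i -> [6.93, 38.53, 214.23, 1191.13, 6622.66]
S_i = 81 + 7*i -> [81, 88, 95, 102, 109]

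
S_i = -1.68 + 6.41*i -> [-1.68, 4.73, 11.14, 17.55, 23.96]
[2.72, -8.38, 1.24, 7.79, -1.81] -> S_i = Random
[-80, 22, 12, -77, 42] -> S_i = Random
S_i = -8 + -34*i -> [-8, -42, -76, -110, -144]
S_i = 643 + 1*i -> [643, 644, 645, 646, 647]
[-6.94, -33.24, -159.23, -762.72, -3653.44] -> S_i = -6.94*4.79^i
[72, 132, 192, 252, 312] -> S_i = 72 + 60*i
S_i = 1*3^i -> [1, 3, 9, 27, 81]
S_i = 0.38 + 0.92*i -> [0.38, 1.3, 2.22, 3.14, 4.06]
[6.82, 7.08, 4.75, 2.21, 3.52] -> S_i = Random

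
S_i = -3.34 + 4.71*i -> [-3.34, 1.37, 6.08, 10.79, 15.5]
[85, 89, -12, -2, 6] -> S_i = Random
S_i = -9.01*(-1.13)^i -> [-9.01, 10.18, -11.5, 13.0, -14.69]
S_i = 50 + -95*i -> [50, -45, -140, -235, -330]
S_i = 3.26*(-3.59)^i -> [3.26, -11.7, 42.02, -150.83, 541.5]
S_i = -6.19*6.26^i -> [-6.19, -38.75, -242.57, -1518.5, -9505.78]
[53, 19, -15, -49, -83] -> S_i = 53 + -34*i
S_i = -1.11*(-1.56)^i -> [-1.11, 1.73, -2.7, 4.21, -6.57]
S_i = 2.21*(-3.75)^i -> [2.21, -8.29, 31.08, -116.54, 437.04]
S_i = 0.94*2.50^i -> [0.94, 2.35, 5.88, 14.69, 36.72]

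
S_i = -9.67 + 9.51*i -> [-9.67, -0.16, 9.35, 18.86, 28.37]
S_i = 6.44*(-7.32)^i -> [6.44, -47.14, 345.07, -2525.92, 18489.71]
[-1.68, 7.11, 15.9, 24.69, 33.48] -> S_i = -1.68 + 8.79*i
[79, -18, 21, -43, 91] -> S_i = Random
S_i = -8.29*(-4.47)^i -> [-8.29, 37.06, -165.64, 740.42, -3309.67]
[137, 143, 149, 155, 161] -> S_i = 137 + 6*i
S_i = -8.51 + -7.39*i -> [-8.51, -15.9, -23.29, -30.68, -38.07]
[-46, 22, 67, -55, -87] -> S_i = Random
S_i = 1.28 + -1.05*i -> [1.28, 0.23, -0.82, -1.87, -2.92]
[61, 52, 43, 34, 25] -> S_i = 61 + -9*i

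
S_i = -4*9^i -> [-4, -36, -324, -2916, -26244]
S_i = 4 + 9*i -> [4, 13, 22, 31, 40]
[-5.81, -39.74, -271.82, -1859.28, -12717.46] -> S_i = -5.81*6.84^i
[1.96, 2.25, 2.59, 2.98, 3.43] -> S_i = 1.96*1.15^i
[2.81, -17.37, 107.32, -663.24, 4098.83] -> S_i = 2.81*(-6.18)^i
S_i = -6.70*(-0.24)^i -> [-6.7, 1.61, -0.39, 0.09, -0.02]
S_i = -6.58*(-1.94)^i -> [-6.58, 12.77, -24.76, 48.04, -93.2]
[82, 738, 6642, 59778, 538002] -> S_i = 82*9^i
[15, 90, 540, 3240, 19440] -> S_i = 15*6^i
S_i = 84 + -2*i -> [84, 82, 80, 78, 76]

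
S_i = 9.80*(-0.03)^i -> [9.8, -0.29, 0.01, -0.0, 0.0]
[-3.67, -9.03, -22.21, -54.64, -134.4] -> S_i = -3.67*2.46^i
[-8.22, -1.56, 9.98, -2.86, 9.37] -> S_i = Random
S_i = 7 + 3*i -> [7, 10, 13, 16, 19]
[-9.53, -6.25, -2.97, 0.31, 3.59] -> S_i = -9.53 + 3.28*i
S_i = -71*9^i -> [-71, -639, -5751, -51759, -465831]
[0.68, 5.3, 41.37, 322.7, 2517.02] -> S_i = 0.68*7.80^i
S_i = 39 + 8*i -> [39, 47, 55, 63, 71]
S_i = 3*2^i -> [3, 6, 12, 24, 48]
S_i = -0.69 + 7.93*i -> [-0.69, 7.24, 15.17, 23.1, 31.03]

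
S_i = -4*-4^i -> [-4, 16, -64, 256, -1024]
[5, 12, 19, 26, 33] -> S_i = 5 + 7*i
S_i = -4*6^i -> [-4, -24, -144, -864, -5184]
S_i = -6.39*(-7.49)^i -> [-6.39, 47.86, -358.48, 2685.01, -20110.74]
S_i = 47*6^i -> [47, 282, 1692, 10152, 60912]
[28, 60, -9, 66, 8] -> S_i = Random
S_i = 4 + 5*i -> [4, 9, 14, 19, 24]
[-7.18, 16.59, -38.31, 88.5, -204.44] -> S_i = -7.18*(-2.31)^i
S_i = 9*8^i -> [9, 72, 576, 4608, 36864]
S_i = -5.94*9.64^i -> [-5.94, -57.26, -552.0, -5321.3, -51297.31]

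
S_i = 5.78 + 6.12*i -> [5.78, 11.9, 18.02, 24.14, 30.26]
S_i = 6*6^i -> [6, 36, 216, 1296, 7776]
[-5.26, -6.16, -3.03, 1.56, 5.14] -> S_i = Random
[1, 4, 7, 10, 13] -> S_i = 1 + 3*i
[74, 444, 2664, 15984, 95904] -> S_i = 74*6^i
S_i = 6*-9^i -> [6, -54, 486, -4374, 39366]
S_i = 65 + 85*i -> [65, 150, 235, 320, 405]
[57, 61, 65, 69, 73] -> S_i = 57 + 4*i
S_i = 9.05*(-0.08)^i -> [9.05, -0.72, 0.06, -0.0, 0.0]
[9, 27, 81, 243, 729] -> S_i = 9*3^i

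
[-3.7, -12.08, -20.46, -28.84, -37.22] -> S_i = -3.70 + -8.38*i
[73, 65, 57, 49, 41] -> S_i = 73 + -8*i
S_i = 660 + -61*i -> [660, 599, 538, 477, 416]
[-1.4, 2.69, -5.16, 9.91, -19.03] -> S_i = -1.40*(-1.92)^i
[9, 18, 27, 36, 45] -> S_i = 9 + 9*i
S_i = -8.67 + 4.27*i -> [-8.67, -4.4, -0.13, 4.14, 8.41]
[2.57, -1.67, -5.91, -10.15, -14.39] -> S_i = 2.57 + -4.24*i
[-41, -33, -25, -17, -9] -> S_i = -41 + 8*i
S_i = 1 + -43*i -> [1, -42, -85, -128, -171]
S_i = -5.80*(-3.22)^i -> [-5.8, 18.68, -60.14, 193.64, -623.52]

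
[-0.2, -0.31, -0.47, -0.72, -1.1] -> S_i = -0.20*1.53^i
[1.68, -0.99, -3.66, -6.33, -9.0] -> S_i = 1.68 + -2.67*i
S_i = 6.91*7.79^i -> [6.91, 53.83, 419.33, 3266.56, 25446.49]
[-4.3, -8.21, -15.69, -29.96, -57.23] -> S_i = -4.30*1.91^i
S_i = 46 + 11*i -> [46, 57, 68, 79, 90]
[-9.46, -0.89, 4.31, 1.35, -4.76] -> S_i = Random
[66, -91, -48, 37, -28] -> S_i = Random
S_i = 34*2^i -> [34, 68, 136, 272, 544]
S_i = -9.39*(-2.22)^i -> [-9.39, 20.85, -46.28, 102.74, -228.07]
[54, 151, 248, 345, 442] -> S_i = 54 + 97*i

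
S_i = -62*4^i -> [-62, -248, -992, -3968, -15872]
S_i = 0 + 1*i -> [0, 1, 2, 3, 4]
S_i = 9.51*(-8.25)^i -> [9.51, -78.46, 647.27, -5340.01, 44055.11]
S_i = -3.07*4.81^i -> [-3.07, -14.77, -71.03, -341.64, -1643.31]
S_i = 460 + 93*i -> [460, 553, 646, 739, 832]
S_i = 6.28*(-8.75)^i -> [6.28, -54.95, 480.81, -4207.11, 36812.21]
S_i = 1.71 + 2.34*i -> [1.71, 4.05, 6.39, 8.73, 11.07]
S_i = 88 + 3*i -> [88, 91, 94, 97, 100]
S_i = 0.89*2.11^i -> [0.89, 1.88, 3.96, 8.36, 17.64]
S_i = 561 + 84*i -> [561, 645, 729, 813, 897]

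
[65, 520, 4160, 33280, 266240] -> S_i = 65*8^i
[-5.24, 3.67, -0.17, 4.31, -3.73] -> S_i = Random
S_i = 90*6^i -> [90, 540, 3240, 19440, 116640]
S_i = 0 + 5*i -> [0, 5, 10, 15, 20]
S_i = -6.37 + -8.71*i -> [-6.37, -15.08, -23.79, -32.5, -41.21]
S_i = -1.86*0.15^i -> [-1.86, -0.28, -0.04, -0.01, -0.0]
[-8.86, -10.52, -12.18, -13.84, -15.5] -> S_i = -8.86 + -1.66*i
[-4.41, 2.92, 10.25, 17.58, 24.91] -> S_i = -4.41 + 7.33*i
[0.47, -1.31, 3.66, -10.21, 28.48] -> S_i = 0.47*(-2.79)^i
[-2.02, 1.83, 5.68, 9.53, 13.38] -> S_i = -2.02 + 3.85*i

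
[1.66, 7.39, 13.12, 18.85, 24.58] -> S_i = 1.66 + 5.73*i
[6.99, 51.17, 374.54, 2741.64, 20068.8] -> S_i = 6.99*7.32^i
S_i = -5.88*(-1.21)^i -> [-5.88, 7.11, -8.61, 10.42, -12.6]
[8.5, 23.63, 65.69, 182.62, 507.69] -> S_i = 8.50*2.78^i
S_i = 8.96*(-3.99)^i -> [8.96, -35.75, 142.64, -569.15, 2270.91]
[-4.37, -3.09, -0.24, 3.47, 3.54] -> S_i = Random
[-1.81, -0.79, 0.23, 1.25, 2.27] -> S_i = -1.81 + 1.02*i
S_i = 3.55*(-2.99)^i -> [3.55, -10.61, 31.74, -94.89, 283.74]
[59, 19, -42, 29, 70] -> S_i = Random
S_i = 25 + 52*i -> [25, 77, 129, 181, 233]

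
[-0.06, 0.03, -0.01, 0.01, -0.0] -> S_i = -0.06*(-0.44)^i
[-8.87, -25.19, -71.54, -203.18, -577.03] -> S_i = -8.87*2.84^i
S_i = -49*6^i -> [-49, -294, -1764, -10584, -63504]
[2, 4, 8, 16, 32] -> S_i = 2*2^i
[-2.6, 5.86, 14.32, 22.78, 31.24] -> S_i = -2.60 + 8.46*i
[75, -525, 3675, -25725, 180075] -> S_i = 75*-7^i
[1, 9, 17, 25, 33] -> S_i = 1 + 8*i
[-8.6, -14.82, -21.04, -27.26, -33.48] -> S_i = -8.60 + -6.22*i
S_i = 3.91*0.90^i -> [3.91, 3.52, 3.17, 2.85, 2.57]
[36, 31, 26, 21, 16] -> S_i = 36 + -5*i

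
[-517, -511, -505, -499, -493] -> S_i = -517 + 6*i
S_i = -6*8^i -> [-6, -48, -384, -3072, -24576]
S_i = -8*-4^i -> [-8, 32, -128, 512, -2048]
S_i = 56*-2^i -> [56, -112, 224, -448, 896]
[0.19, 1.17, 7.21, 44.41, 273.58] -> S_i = 0.19*6.16^i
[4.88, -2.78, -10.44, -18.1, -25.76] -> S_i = 4.88 + -7.66*i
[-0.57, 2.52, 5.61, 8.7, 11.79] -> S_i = -0.57 + 3.09*i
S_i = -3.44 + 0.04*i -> [-3.44, -3.4, -3.36, -3.32, -3.28]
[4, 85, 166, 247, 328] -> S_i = 4 + 81*i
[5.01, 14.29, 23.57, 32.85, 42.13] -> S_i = 5.01 + 9.28*i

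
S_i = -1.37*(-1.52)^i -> [-1.37, 2.08, -3.17, 4.81, -7.31]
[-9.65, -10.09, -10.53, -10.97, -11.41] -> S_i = -9.65 + -0.44*i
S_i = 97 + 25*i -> [97, 122, 147, 172, 197]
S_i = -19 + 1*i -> [-19, -18, -17, -16, -15]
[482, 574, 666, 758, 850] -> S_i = 482 + 92*i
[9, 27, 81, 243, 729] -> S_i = 9*3^i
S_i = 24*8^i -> [24, 192, 1536, 12288, 98304]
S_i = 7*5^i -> [7, 35, 175, 875, 4375]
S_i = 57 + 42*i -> [57, 99, 141, 183, 225]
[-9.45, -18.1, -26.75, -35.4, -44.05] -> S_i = -9.45 + -8.65*i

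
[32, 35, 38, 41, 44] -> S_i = 32 + 3*i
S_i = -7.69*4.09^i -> [-7.69, -31.45, -128.64, -526.13, -2151.89]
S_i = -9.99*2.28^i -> [-9.99, -22.78, -51.93, -118.4, -269.96]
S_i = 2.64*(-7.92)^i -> [2.64, -20.91, 165.6, -1311.53, 10387.35]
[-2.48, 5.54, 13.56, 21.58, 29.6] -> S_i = -2.48 + 8.02*i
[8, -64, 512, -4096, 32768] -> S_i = 8*-8^i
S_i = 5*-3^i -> [5, -15, 45, -135, 405]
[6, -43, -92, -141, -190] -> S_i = 6 + -49*i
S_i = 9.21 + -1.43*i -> [9.21, 7.78, 6.35, 4.92, 3.49]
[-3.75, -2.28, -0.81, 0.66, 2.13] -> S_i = -3.75 + 1.47*i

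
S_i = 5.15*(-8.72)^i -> [5.15, -44.91, 391.6, -3414.73, 29776.47]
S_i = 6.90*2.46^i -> [6.9, 16.97, 41.76, 102.72, 252.69]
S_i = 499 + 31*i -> [499, 530, 561, 592, 623]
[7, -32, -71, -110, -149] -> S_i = 7 + -39*i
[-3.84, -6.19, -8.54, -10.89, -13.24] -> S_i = -3.84 + -2.35*i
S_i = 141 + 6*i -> [141, 147, 153, 159, 165]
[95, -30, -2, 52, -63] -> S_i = Random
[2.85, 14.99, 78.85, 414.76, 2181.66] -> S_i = 2.85*5.26^i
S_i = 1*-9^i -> [1, -9, 81, -729, 6561]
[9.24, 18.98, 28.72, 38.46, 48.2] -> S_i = 9.24 + 9.74*i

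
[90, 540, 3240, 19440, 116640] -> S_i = 90*6^i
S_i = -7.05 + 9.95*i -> [-7.05, 2.9, 12.85, 22.8, 32.75]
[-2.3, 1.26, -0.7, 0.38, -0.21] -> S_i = -2.30*(-0.55)^i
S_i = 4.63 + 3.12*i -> [4.63, 7.75, 10.87, 13.99, 17.11]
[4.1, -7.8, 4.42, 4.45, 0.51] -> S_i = Random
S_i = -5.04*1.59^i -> [-5.04, -8.01, -12.74, -20.26, -32.21]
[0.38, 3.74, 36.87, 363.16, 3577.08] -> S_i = 0.38*9.85^i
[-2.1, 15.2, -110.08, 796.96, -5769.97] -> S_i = -2.10*(-7.24)^i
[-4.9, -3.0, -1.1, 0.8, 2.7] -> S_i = -4.90 + 1.90*i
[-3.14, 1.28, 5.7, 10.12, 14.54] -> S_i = -3.14 + 4.42*i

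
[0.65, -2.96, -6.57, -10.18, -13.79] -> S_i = 0.65 + -3.61*i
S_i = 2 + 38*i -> [2, 40, 78, 116, 154]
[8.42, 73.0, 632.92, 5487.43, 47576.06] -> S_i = 8.42*8.67^i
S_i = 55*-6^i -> [55, -330, 1980, -11880, 71280]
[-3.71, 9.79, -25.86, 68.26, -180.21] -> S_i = -3.71*(-2.64)^i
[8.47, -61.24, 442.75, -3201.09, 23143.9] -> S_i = 8.47*(-7.23)^i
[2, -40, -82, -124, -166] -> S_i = 2 + -42*i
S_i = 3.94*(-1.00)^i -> [3.94, -3.94, 3.94, -3.94, 3.94]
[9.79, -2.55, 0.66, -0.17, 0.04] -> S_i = 9.79*(-0.26)^i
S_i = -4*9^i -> [-4, -36, -324, -2916, -26244]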